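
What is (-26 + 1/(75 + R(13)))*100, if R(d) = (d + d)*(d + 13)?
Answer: -1952500/751 ≈ -2599.9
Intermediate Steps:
R(d) = 2*d*(13 + d) (R(d) = (2*d)*(13 + d) = 2*d*(13 + d))
(-26 + 1/(75 + R(13)))*100 = (-26 + 1/(75 + 2*13*(13 + 13)))*100 = (-26 + 1/(75 + 2*13*26))*100 = (-26 + 1/(75 + 676))*100 = (-26 + 1/751)*100 = -19525/751*100 = -1952500/751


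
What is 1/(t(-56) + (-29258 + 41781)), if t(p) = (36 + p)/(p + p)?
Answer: 28/350649 ≈ 7.9852e-5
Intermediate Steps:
t(p) = (36 + p)/(2*p) (t(p) = (36 + p)/((2*p)) = (36 + p)*(1/(2*p)) = (36 + p)/(2*p))
1/(t(-56) + (-29258 + 41781)) = 1/((½)*(36 - 56)/(-56) + (-29258 + 41781)) = 1/((½)*(-1/56)*(-20) + 12523) = 1/(5/28 + 12523) = 1/(350649/28) = 28/350649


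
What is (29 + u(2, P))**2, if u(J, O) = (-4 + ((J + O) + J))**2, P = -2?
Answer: 1089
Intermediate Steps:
u(J, O) = (-4 + O + 2*J)**2 (u(J, O) = (-4 + (O + 2*J))**2 = (-4 + O + 2*J)**2)
(29 + u(2, P))**2 = (29 + (-4 - 2 + 2*2)**2)**2 = (29 + (-4 - 2 + 4)**2)**2 = (29 + (-2)**2)**2 = (29 + 4)**2 = 33**2 = 1089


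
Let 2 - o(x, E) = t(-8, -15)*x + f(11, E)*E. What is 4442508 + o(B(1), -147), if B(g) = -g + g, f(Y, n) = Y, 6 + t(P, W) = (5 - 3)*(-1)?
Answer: 4444127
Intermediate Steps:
t(P, W) = -8 (t(P, W) = -6 + (5 - 3)*(-1) = -6 + 2*(-1) = -6 - 2 = -8)
B(g) = 0
o(x, E) = 2 - 11*E + 8*x (o(x, E) = 2 - (-8*x + 11*E) = 2 + (-11*E + 8*x) = 2 - 11*E + 8*x)
4442508 + o(B(1), -147) = 4442508 + (2 - 11*(-147) + 8*0) = 4442508 + (2 + 1617 + 0) = 4442508 + 1619 = 4444127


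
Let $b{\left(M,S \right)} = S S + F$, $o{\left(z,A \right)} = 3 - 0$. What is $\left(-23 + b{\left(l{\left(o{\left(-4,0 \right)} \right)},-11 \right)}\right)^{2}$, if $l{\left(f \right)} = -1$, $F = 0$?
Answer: $9604$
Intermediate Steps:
$o{\left(z,A \right)} = 3$ ($o{\left(z,A \right)} = 3 + 0 = 3$)
$b{\left(M,S \right)} = S^{2}$ ($b{\left(M,S \right)} = S S + 0 = S^{2} + 0 = S^{2}$)
$\left(-23 + b{\left(l{\left(o{\left(-4,0 \right)} \right)},-11 \right)}\right)^{2} = \left(-23 + \left(-11\right)^{2}\right)^{2} = \left(-23 + 121\right)^{2} = 98^{2} = 9604$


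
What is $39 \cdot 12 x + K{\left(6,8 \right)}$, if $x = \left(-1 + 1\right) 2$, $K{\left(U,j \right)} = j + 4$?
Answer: $12$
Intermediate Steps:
$K{\left(U,j \right)} = 4 + j$
$x = 0$ ($x = 0 \cdot 2 = 0$)
$39 \cdot 12 x + K{\left(6,8 \right)} = 39 \cdot 12 \cdot 0 + \left(4 + 8\right) = 39 \cdot 0 + 12 = 0 + 12 = 12$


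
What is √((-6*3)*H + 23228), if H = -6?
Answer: 2*√5834 ≈ 152.76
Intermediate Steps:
√((-6*3)*H + 23228) = √(-6*3*(-6) + 23228) = √(-18*(-6) + 23228) = √(108 + 23228) = √23336 = 2*√5834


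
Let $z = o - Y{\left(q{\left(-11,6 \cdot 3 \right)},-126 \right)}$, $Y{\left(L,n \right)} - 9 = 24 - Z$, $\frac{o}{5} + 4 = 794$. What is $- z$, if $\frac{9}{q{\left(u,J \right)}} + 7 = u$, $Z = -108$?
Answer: $-3809$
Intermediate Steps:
$q{\left(u,J \right)} = \frac{9}{-7 + u}$
$o = 3950$ ($o = -20 + 5 \cdot 794 = -20 + 3970 = 3950$)
$Y{\left(L,n \right)} = 141$ ($Y{\left(L,n \right)} = 9 + \left(24 - -108\right) = 9 + \left(24 + 108\right) = 9 + 132 = 141$)
$z = 3809$ ($z = 3950 - 141 = 3809$)
$- z = \left(-1\right) 3809 = -3809$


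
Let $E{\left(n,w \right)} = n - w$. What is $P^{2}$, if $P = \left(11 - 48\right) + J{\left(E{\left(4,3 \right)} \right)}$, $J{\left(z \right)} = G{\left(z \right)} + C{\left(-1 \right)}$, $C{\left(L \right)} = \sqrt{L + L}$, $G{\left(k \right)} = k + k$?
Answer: $\left(35 - i \sqrt{2}\right)^{2} \approx 1223.0 - 98.995 i$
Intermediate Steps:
$G{\left(k \right)} = 2 k$
$C{\left(L \right)} = \sqrt{2} \sqrt{L}$ ($C{\left(L \right)} = \sqrt{2 L} = \sqrt{2} \sqrt{L}$)
$J{\left(z \right)} = 2 z + i \sqrt{2}$ ($J{\left(z \right)} = 2 z + \sqrt{2} \sqrt{-1} = 2 z + \sqrt{2} i = 2 z + i \sqrt{2}$)
$P = -35 + i \sqrt{2}$ ($P = \left(11 - 48\right) + \left(2 \left(4 - 3\right) + i \sqrt{2}\right) = -37 + \left(2 \left(4 - 3\right) + i \sqrt{2}\right) = -37 + \left(2 \cdot 1 + i \sqrt{2}\right) = -37 + \left(2 + i \sqrt{2}\right) = -35 + i \sqrt{2} \approx -35.0 + 1.4142 i$)
$P^{2} = \left(-35 + i \sqrt{2}\right)^{2}$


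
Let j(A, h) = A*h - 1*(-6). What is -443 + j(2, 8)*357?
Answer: 7411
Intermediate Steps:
j(A, h) = 6 + A*h (j(A, h) = A*h + 6 = 6 + A*h)
-443 + j(2, 8)*357 = -443 + (6 + 2*8)*357 = -443 + (6 + 16)*357 = -443 + 22*357 = -443 + 7854 = 7411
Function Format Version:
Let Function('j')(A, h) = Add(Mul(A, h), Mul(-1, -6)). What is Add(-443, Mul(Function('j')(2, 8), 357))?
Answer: 7411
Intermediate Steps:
Function('j')(A, h) = Add(6, Mul(A, h)) (Function('j')(A, h) = Add(Mul(A, h), 6) = Add(6, Mul(A, h)))
Add(-443, Mul(Function('j')(2, 8), 357)) = Add(-443, Mul(Add(6, Mul(2, 8)), 357)) = Add(-443, Mul(Add(6, 16), 357)) = Add(-443, Mul(22, 357)) = Add(-443, 7854) = 7411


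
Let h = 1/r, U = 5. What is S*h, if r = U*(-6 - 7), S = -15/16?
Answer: 3/208 ≈ 0.014423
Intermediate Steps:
S = -15/16 (S = -15*1/16 = -15/16 ≈ -0.93750)
r = -65 (r = 5*(-6 - 7) = 5*(-13) = -65)
h = -1/65 (h = 1/(-65) = -1/65 ≈ -0.015385)
S*h = -15/16*(-1/65) = 3/208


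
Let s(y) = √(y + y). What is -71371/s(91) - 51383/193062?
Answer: -51383/193062 - 71371*√182/182 ≈ -5290.6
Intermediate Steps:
s(y) = √2*√y (s(y) = √(2*y) = √2*√y)
-71371/s(91) - 51383/193062 = -71371*√182/182 - 51383/193062 = -51383/193062 - 71371*√182/182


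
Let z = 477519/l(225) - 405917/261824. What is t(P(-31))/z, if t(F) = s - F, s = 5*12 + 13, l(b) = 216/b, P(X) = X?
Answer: 27229696/130234942683 ≈ 0.00020908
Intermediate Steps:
s = 73 (s = 60 + 13 = 73)
t(F) = 73 - F
z = 130234942683/261824 (z = 477519/((216/225)) - 405917/261824 = 477519/((216*(1/225))) - 405917*1/261824 = 477519/(24/25) - 405917/261824 = 477519*(25/24) - 405917/261824 = 3979325/8 - 405917/261824 = 130234942683/261824 ≈ 4.9741e+5)
t(P(-31))/z = (73 - 1*(-31))/(130234942683/261824) = (73 + 31)*(261824/130234942683) = 104*(261824/130234942683) = 27229696/130234942683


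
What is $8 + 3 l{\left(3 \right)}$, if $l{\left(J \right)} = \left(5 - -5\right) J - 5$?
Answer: $83$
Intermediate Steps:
$l{\left(J \right)} = -5 + 10 J$ ($l{\left(J \right)} = \left(5 + 5\right) J - 5 = 10 J - 5 = -5 + 10 J$)
$8 + 3 l{\left(3 \right)} = 8 + 3 \left(-5 + 10 \cdot 3\right) = 8 + 3 \left(-5 + 30\right) = 8 + 3 \cdot 25 = 8 + 75 = 83$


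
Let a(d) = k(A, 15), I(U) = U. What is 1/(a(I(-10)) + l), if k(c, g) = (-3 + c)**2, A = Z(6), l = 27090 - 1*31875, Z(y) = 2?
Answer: -1/4784 ≈ -0.00020903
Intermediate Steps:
l = -4785 (l = 27090 - 31875 = -4785)
A = 2
a(d) = 1 (a(d) = (-3 + 2)**2 = (-1)**2 = 1)
1/(a(I(-10)) + l) = 1/(1 - 4785) = 1/(-4784) = -1/4784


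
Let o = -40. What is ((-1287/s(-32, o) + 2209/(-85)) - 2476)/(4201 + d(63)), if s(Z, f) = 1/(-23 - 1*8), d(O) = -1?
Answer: 397322/44625 ≈ 8.9036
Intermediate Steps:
s(Z, f) = -1/31 (s(Z, f) = 1/(-23 - 8) = 1/(-31) = -1/31)
((-1287/s(-32, o) + 2209/(-85)) - 2476)/(4201 + d(63)) = ((-1287/(-1/31) + 2209/(-85)) - 2476)/(4201 - 1) = ((-1287*(-31) + 2209*(-1/85)) - 2476)/4200 = ((39897 - 2209/85) - 2476)*(1/4200) = (3389036/85 - 2476)*(1/4200) = (3178576/85)*(1/4200) = 397322/44625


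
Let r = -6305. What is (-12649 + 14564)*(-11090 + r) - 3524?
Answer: -33314949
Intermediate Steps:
(-12649 + 14564)*(-11090 + r) - 3524 = (-12649 + 14564)*(-11090 - 6305) - 3524 = 1915*(-17395) - 3524 = -33311425 - 3524 = -33314949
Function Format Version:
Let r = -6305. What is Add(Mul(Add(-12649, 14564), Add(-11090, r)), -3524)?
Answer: -33314949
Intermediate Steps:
Add(Mul(Add(-12649, 14564), Add(-11090, r)), -3524) = Add(Mul(Add(-12649, 14564), Add(-11090, -6305)), -3524) = Add(Mul(1915, -17395), -3524) = Add(-33311425, -3524) = -33314949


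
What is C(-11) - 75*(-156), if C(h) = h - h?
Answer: 11700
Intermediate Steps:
C(h) = 0
C(-11) - 75*(-156) = 0 - 75*(-156) = 0 + 11700 = 11700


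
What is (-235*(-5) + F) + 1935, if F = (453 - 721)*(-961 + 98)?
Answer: 234394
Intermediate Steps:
F = 231284 (F = -268*(-863) = 231284)
(-235*(-5) + F) + 1935 = (-235*(-5) + 231284) + 1935 = (1175 + 231284) + 1935 = 232459 + 1935 = 234394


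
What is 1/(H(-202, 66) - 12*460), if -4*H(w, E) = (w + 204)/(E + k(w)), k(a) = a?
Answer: -272/1501439 ≈ -0.00018116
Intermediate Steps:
H(w, E) = -(204 + w)/(4*(E + w)) (H(w, E) = -(w + 204)/(4*(E + w)) = -(204 + w)/(4*(E + w)))
1/(H(-202, 66) - 12*460) = 1/((-51 - ¼*(-202))/(66 - 202) - 12*460) = 1/((-51 + 101/2)/(-136) - 5520) = 1/(-1/136*(-½) - 5520) = 1/(1/272 - 5520) = 1/(-1501439/272) = -272/1501439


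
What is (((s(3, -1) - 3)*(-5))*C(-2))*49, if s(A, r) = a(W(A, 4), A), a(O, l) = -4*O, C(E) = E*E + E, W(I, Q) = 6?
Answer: 13230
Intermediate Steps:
C(E) = E + E**2 (C(E) = E**2 + E = E + E**2)
s(A, r) = -24 (s(A, r) = -4*6 = -24)
(((s(3, -1) - 3)*(-5))*C(-2))*49 = (((-24 - 3)*(-5))*(-2*(1 - 2)))*49 = ((-27*(-5))*(-2*(-1)))*49 = (135*2)*49 = 270*49 = 13230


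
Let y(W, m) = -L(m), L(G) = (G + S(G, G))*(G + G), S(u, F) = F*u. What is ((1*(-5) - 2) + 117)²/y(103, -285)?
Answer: 121/461358 ≈ 0.00026227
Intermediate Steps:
L(G) = 2*G*(G + G²) (L(G) = (G + G*G)*(G + G) = (G + G²)*(2*G) = 2*G*(G + G²))
y(W, m) = -2*m²*(1 + m)
((1*(-5) - 2) + 117)²/y(103, -285) = ((1*(-5) - 2) + 117)²/((-2*(-285)²*(1 - 285))) = ((-5 - 2) + 117)²/((-2*81225*(-284))) = (-7 + 117)²/46135800 = 110²*(1/46135800) = 12100*(1/46135800) = 121/461358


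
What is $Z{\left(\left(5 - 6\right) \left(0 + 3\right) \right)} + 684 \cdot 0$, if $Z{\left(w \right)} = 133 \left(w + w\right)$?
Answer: $-798$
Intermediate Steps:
$Z{\left(w \right)} = 266 w$ ($Z{\left(w \right)} = 133 \cdot 2 w = 266 w$)
$Z{\left(\left(5 - 6\right) \left(0 + 3\right) \right)} + 684 \cdot 0 = 266 \left(5 - 6\right) \left(0 + 3\right) + 684 \cdot 0 = 266 \left(\left(-1\right) 3\right) + 0 = 266 \left(-3\right) + 0 = -798 + 0 = -798$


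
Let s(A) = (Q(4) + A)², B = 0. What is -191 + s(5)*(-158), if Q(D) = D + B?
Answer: -12989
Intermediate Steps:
Q(D) = D (Q(D) = D + 0 = D)
s(A) = (4 + A)²
-191 + s(5)*(-158) = -191 + (4 + 5)²*(-158) = -191 + 9²*(-158) = -191 + 81*(-158) = -191 - 12798 = -12989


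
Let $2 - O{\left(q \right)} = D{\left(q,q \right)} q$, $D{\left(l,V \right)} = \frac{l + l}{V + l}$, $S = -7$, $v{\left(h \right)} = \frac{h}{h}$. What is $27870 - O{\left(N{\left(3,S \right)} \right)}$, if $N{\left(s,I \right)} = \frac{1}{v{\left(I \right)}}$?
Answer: $27869$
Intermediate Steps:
$v{\left(h \right)} = 1$
$D{\left(l,V \right)} = \frac{2 l}{V + l}$
$N{\left(s,I \right)} = 1$ ($N{\left(s,I \right)} = 1^{-1} = 1$)
$O{\left(q \right)} = 2 - q$ ($O{\left(q \right)} = 2 - \frac{2 q}{q + q} q = 2 - \frac{2 q}{2 q} q = 2 - 2 q \frac{1}{2 q} q = 2 - 1 q = 2 - q$)
$27870 - O{\left(N{\left(3,S \right)} \right)} = 27870 - \left(2 - 1\right) = 27870 - 1 = 27869$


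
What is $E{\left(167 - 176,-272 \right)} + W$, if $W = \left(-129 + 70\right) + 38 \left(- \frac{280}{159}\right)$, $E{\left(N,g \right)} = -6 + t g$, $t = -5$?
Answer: $\frac{195265}{159} \approx 1228.1$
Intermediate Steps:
$E{\left(N,g \right)} = -6 - 5 g$
$W = - \frac{20021}{159}$ ($W = -59 + 38 \left(\left(-280\right) \frac{1}{159}\right) = -59 + 38 \left(- \frac{280}{159}\right) = -59 - \frac{10640}{159} = - \frac{20021}{159} \approx -125.92$)
$E{\left(167 - 176,-272 \right)} + W = \left(-6 - -1360\right) - \frac{20021}{159} = \left(-6 + 1360\right) - \frac{20021}{159} = 1354 - \frac{20021}{159} = \frac{195265}{159}$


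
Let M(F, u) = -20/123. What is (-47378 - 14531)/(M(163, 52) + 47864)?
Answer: -7614807/5887252 ≈ -1.2934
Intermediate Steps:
M(F, u) = -20/123 (M(F, u) = -20*1/123 = -20/123)
(-47378 - 14531)/(M(163, 52) + 47864) = (-47378 - 14531)/(-20/123 + 47864) = -61909/5887252/123 = -61909*123/5887252 = -7614807/5887252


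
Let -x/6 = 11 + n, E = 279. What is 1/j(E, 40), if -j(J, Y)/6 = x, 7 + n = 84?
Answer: 1/3168 ≈ 0.00031566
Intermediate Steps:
n = 77 (n = -7 + 84 = 77)
x = -528 (x = -6*(11 + 77) = -6*88 = -528)
j(J, Y) = 3168 (j(J, Y) = -6*(-528) = 3168)
1/j(E, 40) = 1/3168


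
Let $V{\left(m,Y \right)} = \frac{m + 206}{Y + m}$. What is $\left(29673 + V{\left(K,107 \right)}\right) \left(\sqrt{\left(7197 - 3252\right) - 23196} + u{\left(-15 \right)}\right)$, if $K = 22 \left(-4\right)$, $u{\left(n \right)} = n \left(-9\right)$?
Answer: $\frac{76127175}{19} + \frac{1691715 i \sqrt{2139}}{19} \approx 4.0067 \cdot 10^{6} + 4.1179 \cdot 10^{6} i$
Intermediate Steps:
$u{\left(n \right)} = - 9 n$
$K = -88$
$V{\left(m,Y \right)} = \frac{206 + m}{Y + m}$
$\left(29673 + V{\left(K,107 \right)}\right) \left(\sqrt{\left(7197 - 3252\right) - 23196} + u{\left(-15 \right)}\right) = \left(29673 + \frac{206 - 88}{107 - 88}\right) \left(\sqrt{\left(7197 - 3252\right) - 23196} - -135\right) = \left(29673 + \frac{1}{19} \cdot 118\right) \left(\sqrt{3945 - 23196} + 135\right) = \left(29673 + \frac{1}{19} \cdot 118\right) \left(\sqrt{-19251} + 135\right) = \left(29673 + \frac{118}{19}\right) \left(3 i \sqrt{2139} + 135\right) = \frac{563905 \left(135 + 3 i \sqrt{2139}\right)}{19} = \frac{76127175}{19} + \frac{1691715 i \sqrt{2139}}{19}$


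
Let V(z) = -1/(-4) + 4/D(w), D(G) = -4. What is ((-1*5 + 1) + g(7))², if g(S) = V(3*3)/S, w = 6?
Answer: 13225/784 ≈ 16.869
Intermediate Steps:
V(z) = -¾ (V(z) = -1/(-4) + 4/(-4) = -1*(-¼) + 4*(-¼) = ¼ - 1 = -¾)
g(S) = -3/(4*S)
((-1*5 + 1) + g(7))² = ((-1*5 + 1) - ¾/7)² = ((-5 + 1) - ¾*⅐)² = (-4 - 3/28)² = (-115/28)² = 13225/784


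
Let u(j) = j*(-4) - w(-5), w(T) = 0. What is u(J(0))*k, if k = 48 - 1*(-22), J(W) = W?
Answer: 0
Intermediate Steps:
u(j) = -4*j (u(j) = j*(-4) - 1*0 = -4*j + 0 = -4*j)
k = 70 (k = 48 + 22 = 70)
u(J(0))*k = -4*0*70 = 0*70 = 0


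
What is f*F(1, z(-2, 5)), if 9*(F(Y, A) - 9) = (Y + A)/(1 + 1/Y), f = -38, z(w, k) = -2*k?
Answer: -323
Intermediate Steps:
F(Y, A) = 9 + (A + Y)/(9*(1 + 1/Y)) (F(Y, A) = 9 + ((Y + A)/(1 + 1/Y))/9 = 9 + ((A + Y)/(1 + 1/Y))/9 = 9 + (A + Y)/(9*(1 + 1/Y)))
f*F(1, z(-2, 5)) = -38*(81 + 1² + 81*1 - 2*5*1)/(9*(1 + 1)) = -38*(81 + 1 + 81 - 10*1)/(9*2) = -38*(81 + 1 + 81 - 10)/(9*2) = -38*153/(9*2) = -38*17/2 = -323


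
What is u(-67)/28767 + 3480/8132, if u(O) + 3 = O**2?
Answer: 34147328/58483311 ≈ 0.58388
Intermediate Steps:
u(O) = -3 + O**2
u(-67)/28767 + 3480/8132 = (-3 + (-67)**2)/28767 + 3480/8132 = (-3 + 4489)*(1/28767) + 3480*(1/8132) = 4486*(1/28767) + 870/2033 = 4486/28767 + 870/2033 = 34147328/58483311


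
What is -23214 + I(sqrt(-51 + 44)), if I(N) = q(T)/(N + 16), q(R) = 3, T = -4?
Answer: 3*(-7738*sqrt(7) + 123807*I)/(sqrt(7) - 16*I) ≈ -23214.0 - 0.03018*I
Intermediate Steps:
I(N) = 3/(16 + N) (I(N) = 3/(N + 16) = 3/(16 + N))
-23214 + I(sqrt(-51 + 44)) = -23214 + 3/(16 + sqrt(-51 + 44)) = -23214 + 3/(16 + sqrt(-7)) = -23214 + 3/(16 + I*sqrt(7))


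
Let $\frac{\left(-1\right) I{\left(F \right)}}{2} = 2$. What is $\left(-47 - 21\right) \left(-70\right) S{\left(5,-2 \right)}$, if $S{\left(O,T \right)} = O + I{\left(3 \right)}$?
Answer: $4760$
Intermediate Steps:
$I{\left(F \right)} = -4$ ($I{\left(F \right)} = \left(-2\right) 2 = -4$)
$S{\left(O,T \right)} = -4 + O$ ($S{\left(O,T \right)} = O - 4 = -4 + O$)
$\left(-47 - 21\right) \left(-70\right) S{\left(5,-2 \right)} = \left(-47 - 21\right) \left(-70\right) \left(-4 + 5\right) = \left(-47 - 21\right) \left(-70\right) 1 = \left(-68\right) \left(-70\right) 1 = 4760 \cdot 1 = 4760$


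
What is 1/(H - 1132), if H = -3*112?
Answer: -1/1468 ≈ -0.00068120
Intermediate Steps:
H = -336
1/(H - 1132) = 1/(-336 - 1132) = 1/(-1468) = -1/1468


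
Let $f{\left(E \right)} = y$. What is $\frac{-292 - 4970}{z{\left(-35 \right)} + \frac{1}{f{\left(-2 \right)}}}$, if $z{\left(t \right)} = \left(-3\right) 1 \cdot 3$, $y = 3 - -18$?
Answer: $\frac{55251}{94} \approx 587.78$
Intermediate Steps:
$y = 21$ ($y = 3 + 18 = 21$)
$f{\left(E \right)} = 21$
$z{\left(t \right)} = -9$ ($z{\left(t \right)} = \left(-3\right) 3 = -9$)
$\frac{-292 - 4970}{z{\left(-35 \right)} + \frac{1}{f{\left(-2 \right)}}} = \frac{-292 - 4970}{-9 + \frac{1}{21}} = - \frac{5262}{-9 + \frac{1}{21}} = - \frac{5262}{- \frac{188}{21}} = \left(-5262\right) \left(- \frac{21}{188}\right) = \frac{55251}{94}$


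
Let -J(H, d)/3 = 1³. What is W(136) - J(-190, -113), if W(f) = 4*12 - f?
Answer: -85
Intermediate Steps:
J(H, d) = -3 (J(H, d) = -3*1³ = -3*1 = -3)
W(f) = 48 - f
W(136) - J(-190, -113) = (48 - 1*136) - 1*(-3) = (48 - 136) + 3 = -88 + 3 = -85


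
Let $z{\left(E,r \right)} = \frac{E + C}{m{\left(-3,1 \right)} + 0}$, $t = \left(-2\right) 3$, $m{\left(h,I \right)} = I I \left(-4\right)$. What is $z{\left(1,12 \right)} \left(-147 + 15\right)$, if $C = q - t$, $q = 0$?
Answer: $231$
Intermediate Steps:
$m{\left(h,I \right)} = - 4 I^{2}$ ($m{\left(h,I \right)} = I^{2} \left(-4\right) = - 4 I^{2}$)
$t = -6$
$C = 6$ ($C = 0 - -6 = 0 + 6 = 6$)
$z{\left(E,r \right)} = - \frac{3}{2} - \frac{E}{4}$ ($z{\left(E,r \right)} = \frac{E + 6}{- 4 \cdot 1^{2} + 0} = \frac{6 + E}{\left(-4\right) 1 + 0} = \frac{6 + E}{-4 + 0} = \frac{6 + E}{-4} = \left(6 + E\right) \left(- \frac{1}{4}\right) = - \frac{3}{2} - \frac{E}{4}$)
$z{\left(1,12 \right)} \left(-147 + 15\right) = \left(- \frac{3}{2} - \frac{1}{4}\right) \left(-147 + 15\right) = \left(- \frac{3}{2} - \frac{1}{4}\right) \left(-132\right) = \left(- \frac{7}{4}\right) \left(-132\right) = 231$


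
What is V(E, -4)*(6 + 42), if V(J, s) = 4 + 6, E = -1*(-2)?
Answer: 480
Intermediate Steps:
E = 2
V(J, s) = 10
V(E, -4)*(6 + 42) = 10*(6 + 42) = 10*48 = 480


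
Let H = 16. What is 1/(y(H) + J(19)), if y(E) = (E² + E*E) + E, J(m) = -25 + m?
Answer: 1/522 ≈ 0.0019157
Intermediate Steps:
y(E) = E + 2*E² (y(E) = (E² + E²) + E = 2*E² + E = E + 2*E²)
1/(y(H) + J(19)) = 1/(16*(1 + 2*16) + (-25 + 19)) = 1/(16*(1 + 32) - 6) = 1/(16*33 - 6) = 1/(528 - 6) = 1/522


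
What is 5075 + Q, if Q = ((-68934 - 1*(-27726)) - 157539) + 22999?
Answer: -170673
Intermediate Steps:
Q = -175748 (Q = ((-68934 + 27726) - 157539) + 22999 = (-41208 - 157539) + 22999 = -198747 + 22999 = -175748)
5075 + Q = 5075 - 175748 = -170673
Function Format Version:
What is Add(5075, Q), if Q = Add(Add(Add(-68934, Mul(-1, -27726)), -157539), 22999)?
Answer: -170673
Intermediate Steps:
Q = -175748 (Q = Add(Add(Add(-68934, 27726), -157539), 22999) = Add(Add(-41208, -157539), 22999) = Add(-198747, 22999) = -175748)
Add(5075, Q) = Add(5075, -175748) = -170673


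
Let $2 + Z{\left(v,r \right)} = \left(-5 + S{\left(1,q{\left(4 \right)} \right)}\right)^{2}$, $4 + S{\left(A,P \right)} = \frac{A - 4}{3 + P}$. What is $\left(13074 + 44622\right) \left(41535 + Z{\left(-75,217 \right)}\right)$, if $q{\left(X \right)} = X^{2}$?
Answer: $\frac{866806760544}{361} \approx 2.4011 \cdot 10^{9}$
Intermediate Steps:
$S{\left(A,P \right)} = -4 + \frac{-4 + A}{3 + P}$ ($S{\left(A,P \right)} = -4 + \frac{A - 4}{3 + P} = -4 + \frac{-4 + A}{3 + P}$)
$Z{\left(v,r \right)} = \frac{29554}{361}$ ($Z{\left(v,r \right)} = -2 + \left(-5 + \frac{-16 + 1 - 4 \cdot 4^{2}}{3 + 4^{2}}\right)^{2} = -2 + \left(-5 + \frac{-16 + 1 - 64}{3 + 16}\right)^{2} = -2 + \left(-5 + \frac{-16 + 1 - 64}{19}\right)^{2} = -2 + \left(-5 + \frac{1}{19} \left(-79\right)\right)^{2} = -2 + \left(-5 - \frac{79}{19}\right)^{2} = -2 + \left(- \frac{174}{19}\right)^{2} = -2 + \frac{30276}{361} = \frac{29554}{361}$)
$\left(13074 + 44622\right) \left(41535 + Z{\left(-75,217 \right)}\right) = \left(13074 + 44622\right) \left(41535 + \frac{29554}{361}\right) = 57696 \cdot \frac{15023689}{361} = \frac{866806760544}{361}$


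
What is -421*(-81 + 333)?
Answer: -106092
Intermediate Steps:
-421*(-81 + 333) = -421*252 = -106092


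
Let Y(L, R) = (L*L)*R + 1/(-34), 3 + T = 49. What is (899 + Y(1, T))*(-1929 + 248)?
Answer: -54008849/34 ≈ -1.5885e+6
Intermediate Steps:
T = 46 (T = -3 + 49 = 46)
Y(L, R) = -1/34 + R*L² (Y(L, R) = L²*R - 1/34 = R*L² - 1/34 = -1/34 + R*L²)
(899 + Y(1, T))*(-1929 + 248) = (899 + (-1/34 + 46*1²))*(-1929 + 248) = (899 + (-1/34 + 46*1))*(-1681) = (899 + (-1/34 + 46))*(-1681) = (899 + 1563/34)*(-1681) = (32129/34)*(-1681) = -54008849/34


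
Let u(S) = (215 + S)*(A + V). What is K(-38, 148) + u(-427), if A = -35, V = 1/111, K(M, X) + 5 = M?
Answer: 818635/111 ≈ 7375.1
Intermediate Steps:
K(M, X) = -5 + M
V = 1/111 ≈ 0.0090090
u(S) = -835060/111 - 3884*S/111 (u(S) = (215 + S)*(-35 + 1/111) = (215 + S)*(-3884/111) = -835060/111 - 3884*S/111)
K(-38, 148) + u(-427) = (-5 - 38) + (-835060/111 - 3884/111*(-427)) = -43 + (-835060/111 + 1658468/111) = -43 + 823408/111 = 818635/111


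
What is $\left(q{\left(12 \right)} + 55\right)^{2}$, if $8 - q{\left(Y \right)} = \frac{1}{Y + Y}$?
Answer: $\frac{2283121}{576} \approx 3963.8$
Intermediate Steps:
$q{\left(Y \right)} = 8 - \frac{1}{2 Y}$ ($q{\left(Y \right)} = 8 - \frac{1}{Y + Y} = 8 - \frac{1}{2 Y}$)
$\left(q{\left(12 \right)} + 55\right)^{2} = \left(\left(8 - \frac{1}{2 \cdot 12}\right) + 55\right)^{2} = \left(\left(8 - \frac{1}{24}\right) + 55\right)^{2} = \left(\frac{191}{24} + 55\right)^{2} = \left(\frac{1511}{24}\right)^{2} = \frac{2283121}{576}$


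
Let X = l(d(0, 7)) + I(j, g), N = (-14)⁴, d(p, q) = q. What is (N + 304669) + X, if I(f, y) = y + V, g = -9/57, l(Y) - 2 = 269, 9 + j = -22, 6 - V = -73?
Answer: 6525262/19 ≈ 3.4344e+5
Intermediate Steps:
V = 79 (V = 6 - 1*(-73) = 6 + 73 = 79)
j = -31 (j = -9 - 22 = -31)
l(Y) = 271 (l(Y) = 2 + 269 = 271)
N = 38416
g = -3/19 (g = -9*1/57 = -3/19 ≈ -0.15789)
I(f, y) = 79 + y (I(f, y) = y + 79 = 79 + y)
X = 6647/19 (X = 271 + (79 - 3/19) = 271 + 1498/19 = 6647/19 ≈ 349.84)
(N + 304669) + X = (38416 + 304669) + 6647/19 = 343085 + 6647/19 = 6525262/19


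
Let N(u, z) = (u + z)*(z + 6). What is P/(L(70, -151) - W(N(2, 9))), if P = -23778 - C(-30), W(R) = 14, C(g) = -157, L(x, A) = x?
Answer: -23621/56 ≈ -421.80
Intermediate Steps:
N(u, z) = (6 + z)*(u + z) (N(u, z) = (u + z)*(6 + z) = (6 + z)*(u + z))
P = -23621 (P = -23778 - 1*(-157) = -23778 + 157 = -23621)
P/(L(70, -151) - W(N(2, 9))) = -23621/(70 - 1*14) = -23621/(70 - 14) = -23621/56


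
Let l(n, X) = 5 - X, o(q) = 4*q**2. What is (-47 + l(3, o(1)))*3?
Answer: -138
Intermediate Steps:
(-47 + l(3, o(1)))*3 = (-47 + (5 - 4*1**2))*3 = (-47 + (5 - 4))*3 = (-47 + 1)*3 = -46*3 = -138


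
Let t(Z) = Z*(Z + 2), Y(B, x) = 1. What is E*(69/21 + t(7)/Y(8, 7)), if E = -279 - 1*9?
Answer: -133632/7 ≈ -19090.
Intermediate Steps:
E = -288 (E = -279 - 9 = -288)
t(Z) = Z*(2 + Z)
E*(69/21 + t(7)/Y(8, 7)) = -288*(69/21 + (7*(2 + 7))/1) = -288*(69*(1/21) + (7*9)*1) = -288*(23/7 + 63*1) = -288*(23/7 + 63) = -288*464/7 = -133632/7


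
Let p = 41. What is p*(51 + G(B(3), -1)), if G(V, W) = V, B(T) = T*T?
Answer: 2460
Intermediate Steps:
B(T) = T²
p*(51 + G(B(3), -1)) = 41*(51 + 3²) = 41*(51 + 9) = 41*60 = 2460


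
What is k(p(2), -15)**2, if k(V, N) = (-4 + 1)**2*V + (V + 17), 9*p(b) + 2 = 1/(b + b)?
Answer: 73441/324 ≈ 226.67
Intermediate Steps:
p(b) = -2/9 + 1/(18*b) (p(b) = -2/9 + 1/(9*(b + b)) = -2/9 + 1/(9*((2*b))) = -2/9 + (1/(2*b))/9 = -2/9 + 1/(18*b))
k(V, N) = 17 + 10*V (k(V, N) = (-3)**2*V + (17 + V) = 9*V + (17 + V) = 17 + 10*V)
k(p(2), -15)**2 = (17 + 10*((1/18)*(1 - 4*2)/2))**2 = (17 + 10*((1/18)*(1/2)*(1 - 8)))**2 = (17 + 10*((1/18)*(1/2)*(-7)))**2 = (17 + 10*(-7/36))**2 = (17 - 35/18)**2 = (271/18)**2 = 73441/324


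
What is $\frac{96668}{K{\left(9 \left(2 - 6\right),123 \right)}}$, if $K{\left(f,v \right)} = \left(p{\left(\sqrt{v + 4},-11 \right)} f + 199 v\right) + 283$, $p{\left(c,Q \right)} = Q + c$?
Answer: $\frac{151986263}{39541234} + \frac{217503 \sqrt{127}}{39541234} \approx 3.9057$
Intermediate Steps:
$K{\left(f,v \right)} = 283 + 199 v + f \left(-11 + \sqrt{4 + v}\right)$ ($K{\left(f,v \right)} = \left(\left(-11 + \sqrt{v + 4}\right) f + 199 v\right) + 283 = \left(\left(-11 + \sqrt{4 + v}\right) f + 199 v\right) + 283 = \left(f \left(-11 + \sqrt{4 + v}\right) + 199 v\right) + 283 = \left(199 v + f \left(-11 + \sqrt{4 + v}\right)\right) + 283 = 283 + 199 v + f \left(-11 + \sqrt{4 + v}\right)$)
$\frac{96668}{K{\left(9 \left(2 - 6\right),123 \right)}} = \frac{96668}{283 + 199 \cdot 123 + 9 \left(2 - 6\right) \left(-11 + \sqrt{4 + 123}\right)} = \frac{96668}{283 + 24477 + 9 \left(-4\right) \left(-11 + \sqrt{127}\right)} = \frac{96668}{283 + 24477 - 36 \left(-11 + \sqrt{127}\right)} = \frac{96668}{283 + 24477 + \left(396 - 36 \sqrt{127}\right)} = \frac{96668}{25156 - 36 \sqrt{127}}$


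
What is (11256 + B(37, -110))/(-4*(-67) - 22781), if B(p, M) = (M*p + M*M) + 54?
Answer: -19340/22513 ≈ -0.85906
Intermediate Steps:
B(p, M) = 54 + M² + M*p (B(p, M) = (M*p + M²) + 54 = (M² + M*p) + 54 = 54 + M² + M*p)
(11256 + B(37, -110))/(-4*(-67) - 22781) = (11256 + (54 + (-110)² - 110*37))/(-4*(-67) - 22781) = (11256 + (54 + 12100 - 4070))/(268 - 22781) = (11256 + 8084)/(-22513) = 19340*(-1/22513) = -19340/22513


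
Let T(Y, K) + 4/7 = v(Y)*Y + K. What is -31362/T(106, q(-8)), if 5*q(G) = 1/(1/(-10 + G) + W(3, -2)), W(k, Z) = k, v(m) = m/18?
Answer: -261794295/5206492 ≈ -50.282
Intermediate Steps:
v(m) = m/18 (v(m) = m*(1/18) = m/18)
q(G) = 1/(5*(3 + 1/(-10 + G))) (q(G) = 1/(5*(1/(-10 + G) + 3)) = 1/(5*(3 + 1/(-10 + G))))
T(Y, K) = -4/7 + K + Y²/18 (T(Y, K) = -4/7 + ((Y/18)*Y + K) = -4/7 + (Y²/18 + K) = -4/7 + (K + Y²/18) = -4/7 + K + Y²/18)
-31362/T(106, q(-8)) = -31362/(-4/7 + (-10 - 8)/(5*(-29 + 3*(-8))) + (1/18)*106²) = -31362/(-4/7 + (⅕)*(-18)/(-29 - 24) + (1/18)*11236) = -31362/(-4/7 + (⅕)*(-18)/(-53) + 5618/9) = -31362/(-4/7 + (⅕)*(-1/53)*(-18) + 5618/9) = -31362/(-4/7 + 18/265 + 5618/9) = -31362/10412984/16695 = -31362*16695/10412984 = -261794295/5206492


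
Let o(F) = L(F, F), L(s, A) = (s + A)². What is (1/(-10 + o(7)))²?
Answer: 1/34596 ≈ 2.8905e-5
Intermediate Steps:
L(s, A) = (A + s)²
o(F) = 4*F² (o(F) = (F + F)² = (2*F)² = 4*F²)
(1/(-10 + o(7)))² = (1/(-10 + 4*7²))² = (1/(-10 + 4*49))² = (1/(-10 + 196))² = (1/186)² = 1/34596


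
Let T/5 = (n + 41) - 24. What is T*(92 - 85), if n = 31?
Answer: 1680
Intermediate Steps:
T = 240 (T = 5*((31 + 41) - 24) = 5*(72 - 24) = 5*48 = 240)
T*(92 - 85) = 240*(92 - 85) = 240*7 = 1680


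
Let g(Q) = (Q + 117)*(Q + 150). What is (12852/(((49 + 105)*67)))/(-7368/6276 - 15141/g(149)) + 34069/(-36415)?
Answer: -402216290132221/217588365656035 ≈ -1.8485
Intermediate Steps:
g(Q) = (117 + Q)*(150 + Q)
(12852/(((49 + 105)*67)))/(-7368/6276 - 15141/g(149)) + 34069/(-36415) = (12852/(((49 + 105)*67)))/(-7368/6276 - 15141/(17550 + 149² + 267*149)) + 34069/(-36415) = (12852/((154*67)))/(-7368*1/6276 - 15141/(17550 + 22201 + 39783)) + 34069*(-1/36415) = (12852/10318)/(-614/523 - 15141/79534) - 34069/36415 = (12852*(1/10318))/(-614/523 - 15141*1/79534) - 34069/36415 = 918/(737*(-614/523 - 2163/11362)) - 34069/36415 = 918/(737*(-8107517/5942326)) - 34069/36415 = (918/737)*(-5942326/8107517) - 34069/36415 = -5455055268/5975240029 - 34069/36415 = -402216290132221/217588365656035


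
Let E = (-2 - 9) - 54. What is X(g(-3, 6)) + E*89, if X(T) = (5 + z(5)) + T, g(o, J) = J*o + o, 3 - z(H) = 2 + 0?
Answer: -5800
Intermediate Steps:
z(H) = 1 (z(H) = 3 - (2 + 0) = 3 - 1*2 = 3 - 2 = 1)
E = -65 (E = -11 - 54 = -65)
g(o, J) = o + J*o
X(T) = 6 + T (X(T) = (5 + 1) + T = 6 + T)
X(g(-3, 6)) + E*89 = (6 - 3*(1 + 6)) - 65*89 = (6 - 3*7) - 5785 = (6 - 21) - 5785 = -15 - 5785 = -5800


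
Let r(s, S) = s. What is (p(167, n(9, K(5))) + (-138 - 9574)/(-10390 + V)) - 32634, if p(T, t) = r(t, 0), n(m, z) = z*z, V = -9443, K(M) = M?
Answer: -646724585/19833 ≈ -32609.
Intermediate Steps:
n(m, z) = z²
p(T, t) = t
(p(167, n(9, K(5))) + (-138 - 9574)/(-10390 + V)) - 32634 = (5² + (-138 - 9574)/(-10390 - 9443)) - 32634 = (25 - 9712/(-19833)) - 32634 = (25 - 9712*(-1/19833)) - 32634 = (25 + 9712/19833) - 32634 = 505537/19833 - 32634 = -646724585/19833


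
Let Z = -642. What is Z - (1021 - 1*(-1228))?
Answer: -2891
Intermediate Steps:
Z - (1021 - 1*(-1228)) = -642 - (1021 - 1*(-1228)) = -642 - (1021 + 1228) = -642 - 1*2249 = -642 - 2249 = -2891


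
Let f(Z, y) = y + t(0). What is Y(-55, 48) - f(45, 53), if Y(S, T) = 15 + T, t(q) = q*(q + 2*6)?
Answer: 10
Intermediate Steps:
t(q) = q*(12 + q) (t(q) = q*(q + 12) = q*(12 + q))
f(Z, y) = y (f(Z, y) = y + 0*(12 + 0) = y + 0*12 = y + 0 = y)
Y(-55, 48) - f(45, 53) = (15 + 48) - 1*53 = 63 - 53 = 10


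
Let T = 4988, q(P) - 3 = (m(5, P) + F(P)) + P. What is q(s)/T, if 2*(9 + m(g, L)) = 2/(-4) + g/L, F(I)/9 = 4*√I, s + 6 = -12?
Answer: -439/89784 + 27*I*√2/1247 ≈ -0.0048895 + 0.030621*I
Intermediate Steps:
s = -18 (s = -6 - 12 = -18)
F(I) = 36*√I (F(I) = 9*(4*√I) = 36*√I)
m(g, L) = -37/4 + g/(2*L) (m(g, L) = -9 + (2/(-4) + g/L)/2 = -9 + (2*(-¼) + g/L)/2 = -9 + (-½ + g/L)/2 = -9 + (-¼ + g/(2*L)) = -37/4 + g/(2*L))
q(P) = -25/4 + P + 36*√P + 5/(2*P) (q(P) = 3 + (((-37/4 + (½)*5/P) + 36*√P) + P) = 3 + (((-37/4 + 5/(2*P)) + 36*√P) + P) = 3 + ((-37/4 + 36*√P + 5/(2*P)) + P) = 3 + (-37/4 + P + 36*√P + 5/(2*P)) = -25/4 + P + 36*√P + 5/(2*P))
q(s)/T = (-25/4 - 18 + 36*√(-18) + (5/2)/(-18))/4988 = (-25/4 - 18 + 36*(3*I*√2) + (5/2)*(-1/18))*(1/4988) = (-25/4 - 18 + 108*I*√2 - 5/36)*(1/4988) = (-439/18 + 108*I*√2)*(1/4988) = -439/89784 + 27*I*√2/1247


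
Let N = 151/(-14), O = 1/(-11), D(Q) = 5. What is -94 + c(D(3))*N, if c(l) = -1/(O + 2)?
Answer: -25975/294 ≈ -88.350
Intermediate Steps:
O = -1/11 ≈ -0.090909
c(l) = -11/21 (c(l) = -1/(-1/11 + 2) = -1/21/11 = -1*11/21 = -11/21)
N = -151/14 (N = 151*(-1/14) = -151/14 ≈ -10.786)
-94 + c(D(3))*N = -94 - 11/21*(-151/14) = -94 + 1661/294 = -25975/294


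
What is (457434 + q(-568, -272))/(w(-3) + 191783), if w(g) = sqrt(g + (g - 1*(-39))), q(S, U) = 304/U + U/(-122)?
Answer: 90974224346213/38141605661072 - 474360211*sqrt(33)/38141605661072 ≈ 2.3851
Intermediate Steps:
q(S, U) = 304/U - U/122 (q(S, U) = 304/U + U*(-1/122) = 304/U - U/122)
w(g) = sqrt(39 + 2*g) (w(g) = sqrt(g + (g + 39)) = sqrt(g + (39 + g)) = sqrt(39 + 2*g))
(457434 + q(-568, -272))/(w(-3) + 191783) = (457434 + (304/(-272) - 1/122*(-272)))/(sqrt(39 + 2*(-3)) + 191783) = (457434 + (304*(-1/272) + 136/61))/(sqrt(39 - 6) + 191783) = (457434 + (-19/17 + 136/61))/(sqrt(33) + 191783) = (457434 + 1153/1037)/(191783 + sqrt(33)) = 474360211/(1037*(191783 + sqrt(33)))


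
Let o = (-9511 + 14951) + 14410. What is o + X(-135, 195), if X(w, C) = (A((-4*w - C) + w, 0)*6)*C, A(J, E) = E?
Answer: 19850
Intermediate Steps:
o = 19850 (o = 5440 + 14410 = 19850)
X(w, C) = 0 (X(w, C) = (0*6)*C = 0*C = 0)
o + X(-135, 195) = 19850 + 0 = 19850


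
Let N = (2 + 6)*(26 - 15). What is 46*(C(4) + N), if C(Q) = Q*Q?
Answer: 4784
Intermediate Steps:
N = 88 (N = 8*11 = 88)
C(Q) = Q²
46*(C(4) + N) = 46*(4² + 88) = 46*(16 + 88) = 46*104 = 4784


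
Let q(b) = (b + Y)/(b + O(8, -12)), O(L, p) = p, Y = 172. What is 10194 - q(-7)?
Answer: 193851/19 ≈ 10203.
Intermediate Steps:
q(b) = (172 + b)/(-12 + b) (q(b) = (b + 172)/(b - 12) = (172 + b)/(-12 + b))
10194 - q(-7) = 10194 - (172 - 7)/(-12 - 7) = 10194 - 165/(-19) = 10194 - (-1)*165/19 = 10194 - 1*(-165/19) = 10194 + 165/19 = 193851/19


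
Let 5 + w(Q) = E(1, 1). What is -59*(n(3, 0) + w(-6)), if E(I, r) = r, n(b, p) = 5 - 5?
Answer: 236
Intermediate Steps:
n(b, p) = 0
w(Q) = -4 (w(Q) = -5 + 1 = -4)
-59*(n(3, 0) + w(-6)) = -59*(0 - 4) = -59*(-4) = 236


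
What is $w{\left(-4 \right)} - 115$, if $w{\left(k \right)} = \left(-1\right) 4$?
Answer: $-119$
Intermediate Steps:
$w{\left(k \right)} = -4$
$w{\left(-4 \right)} - 115 = -4 - 115 = -119$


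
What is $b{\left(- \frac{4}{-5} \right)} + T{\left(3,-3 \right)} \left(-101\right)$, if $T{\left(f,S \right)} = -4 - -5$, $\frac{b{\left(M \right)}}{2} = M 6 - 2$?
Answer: $- \frac{477}{5} \approx -95.4$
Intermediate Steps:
$b{\left(M \right)} = -4 + 12 M$ ($b{\left(M \right)} = 2 \left(M 6 - 2\right) = 2 \left(6 M - 2\right) = 2 \left(-2 + 6 M\right) = -4 + 12 M$)
$T{\left(f,S \right)} = 1$ ($T{\left(f,S \right)} = -4 + 5 = 1$)
$b{\left(- \frac{4}{-5} \right)} + T{\left(3,-3 \right)} \left(-101\right) = \left(-4 + 12 \left(- \frac{4}{-5}\right)\right) + 1 \left(-101\right) = \left(-4 + 12 \left(\left(-4\right) \left(- \frac{1}{5}\right)\right)\right) - 101 = \left(-4 + 12 \cdot \frac{4}{5}\right) - 101 = \left(-4 + \frac{48}{5}\right) - 101 = \frac{28}{5} - 101 = - \frac{477}{5}$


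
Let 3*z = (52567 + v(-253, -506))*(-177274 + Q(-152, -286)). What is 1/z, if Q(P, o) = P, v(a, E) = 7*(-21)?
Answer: -1/3100223640 ≈ -3.2256e-10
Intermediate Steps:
v(a, E) = -147
z = -3100223640 (z = ((52567 - 147)*(-177274 - 152))/3 = (52420*(-177426))/3 = (1/3)*(-9300670920) = -3100223640)
1/z = 1/(-3100223640) = -1/3100223640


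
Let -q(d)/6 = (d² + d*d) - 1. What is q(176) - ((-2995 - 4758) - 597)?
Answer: -363356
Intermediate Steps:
q(d) = 6 - 12*d² (q(d) = -6*((d² + d*d) - 1) = -6*((d² + d²) - 1) = -6*(2*d² - 1) = -6*(-1 + 2*d²) = 6 - 12*d²)
q(176) - ((-2995 - 4758) - 597) = (6 - 12*176²) - ((-2995 - 4758) - 597) = (6 - 12*30976) - (-7753 - 597) = (6 - 371712) - 1*(-8350) = -371706 + 8350 = -363356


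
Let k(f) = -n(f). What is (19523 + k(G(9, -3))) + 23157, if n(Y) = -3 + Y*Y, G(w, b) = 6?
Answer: 42647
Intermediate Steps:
n(Y) = -3 + Y²
k(f) = 3 - f² (k(f) = -(-3 + f²) = 3 - f²)
(19523 + k(G(9, -3))) + 23157 = (19523 + (3 - 1*6²)) + 23157 = (19523 + (3 - 1*36)) + 23157 = (19523 + (3 - 36)) + 23157 = (19523 - 33) + 23157 = 19490 + 23157 = 42647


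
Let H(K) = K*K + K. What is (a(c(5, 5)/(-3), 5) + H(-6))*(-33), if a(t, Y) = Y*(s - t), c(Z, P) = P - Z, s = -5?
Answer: -165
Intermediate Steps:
H(K) = K + K**2 (H(K) = K**2 + K = K + K**2)
a(t, Y) = Y*(-5 - t)
(a(c(5, 5)/(-3), 5) + H(-6))*(-33) = (-1*5*(5 + (5 - 1*5)/(-3)) - 6*(1 - 6))*(-33) = (-1*5*(5 + (5 - 5)*(-1/3)) - 6*(-5))*(-33) = (-1*5*(5 + 0*(-1/3)) + 30)*(-33) = (-1*5*(5 + 0) + 30)*(-33) = (-1*5*5 + 30)*(-33) = (-25 + 30)*(-33) = 5*(-33) = -165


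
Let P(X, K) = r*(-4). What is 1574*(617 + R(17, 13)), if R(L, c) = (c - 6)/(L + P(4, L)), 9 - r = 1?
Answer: 14556352/15 ≈ 9.7042e+5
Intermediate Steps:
r = 8 (r = 9 - 1*1 = 9 - 1 = 8)
P(X, K) = -32 (P(X, K) = 8*(-4) = -32)
R(L, c) = (-6 + c)/(-32 + L) (R(L, c) = (c - 6)/(L - 32) = (-6 + c)/(-32 + L))
1574*(617 + R(17, 13)) = 1574*(617 + (-6 + 13)/(-32 + 17)) = 1574*(617 + 7/(-15)) = 1574*(617 - 1/15*7) = 1574*(617 - 7/15) = 1574*(9248/15) = 14556352/15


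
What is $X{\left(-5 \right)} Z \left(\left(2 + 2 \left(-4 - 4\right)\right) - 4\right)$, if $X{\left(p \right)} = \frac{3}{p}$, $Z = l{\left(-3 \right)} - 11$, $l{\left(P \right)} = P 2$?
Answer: $- \frac{918}{5} \approx -183.6$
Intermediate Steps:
$l{\left(P \right)} = 2 P$
$Z = -17$ ($Z = 2 \left(-3\right) - 11 = -6 - 11 = -17$)
$X{\left(-5 \right)} Z \left(\left(2 + 2 \left(-4 - 4\right)\right) - 4\right) = \frac{3}{-5} \left(-17\right) \left(\left(2 + 2 \left(-4 - 4\right)\right) - 4\right) = 3 \left(- \frac{1}{5}\right) \left(-17\right) \left(\left(2 + 2 \left(-4 - 4\right)\right) - 4\right) = \left(- \frac{3}{5}\right) \left(-17\right) \left(\left(2 + 2 \left(-8\right)\right) - 4\right) = \frac{51 \left(\left(2 - 16\right) - 4\right)}{5} = \frac{51 \left(-14 - 4\right)}{5} = \frac{51}{5} \left(-18\right) = - \frac{918}{5}$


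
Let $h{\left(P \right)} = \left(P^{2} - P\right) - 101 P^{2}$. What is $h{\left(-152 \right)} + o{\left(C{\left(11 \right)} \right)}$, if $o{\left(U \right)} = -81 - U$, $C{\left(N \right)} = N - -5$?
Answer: $-2310345$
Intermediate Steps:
$C{\left(N \right)} = 5 + N$ ($C{\left(N \right)} = N + 5 = 5 + N$)
$h{\left(P \right)} = - P - 100 P^{2}$
$h{\left(-152 \right)} + o{\left(C{\left(11 \right)} \right)} = \left(-1\right) \left(-152\right) \left(1 + 100 \left(-152\right)\right) - 97 = \left(-1\right) \left(-152\right) \left(1 - 15200\right) - 97 = \left(-1\right) \left(-152\right) \left(-15199\right) - 97 = -2310248 - 97 = -2310345$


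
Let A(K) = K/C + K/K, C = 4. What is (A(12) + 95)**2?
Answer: 9801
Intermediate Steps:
A(K) = 1 + K/4 (A(K) = K/4 + K/K = K*(1/4) + 1 = K/4 + 1 = 1 + K/4)
(A(12) + 95)**2 = ((1 + (1/4)*12) + 95)**2 = ((1 + 3) + 95)**2 = (4 + 95)**2 = 99**2 = 9801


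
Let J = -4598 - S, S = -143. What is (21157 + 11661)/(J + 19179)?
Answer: 16409/7362 ≈ 2.2289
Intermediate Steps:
J = -4455 (J = -4598 - 1*(-143) = -4598 + 143 = -4455)
(21157 + 11661)/(J + 19179) = (21157 + 11661)/(-4455 + 19179) = 32818/14724 = 32818*(1/14724) = 16409/7362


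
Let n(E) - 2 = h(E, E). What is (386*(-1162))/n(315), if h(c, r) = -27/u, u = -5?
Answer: -2242660/37 ≈ -60612.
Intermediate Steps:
h(c, r) = 27/5 (h(c, r) = -27/(-5) = -27*(-1/5) = 27/5)
n(E) = 37/5 (n(E) = 2 + 27/5 = 37/5)
(386*(-1162))/n(315) = (386*(-1162))/(37/5) = -448532*5/37 = -2242660/37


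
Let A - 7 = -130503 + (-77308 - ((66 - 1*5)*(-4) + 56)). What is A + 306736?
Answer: 99120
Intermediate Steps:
A = -207616 (A = 7 + (-130503 + (-77308 - ((66 - 1*5)*(-4) + 56))) = 7 + (-130503 + (-77308 - ((66 - 5)*(-4) + 56))) = 7 + (-130503 + (-77308 - (61*(-4) + 56))) = 7 + (-130503 + (-77308 - (-244 + 56))) = 7 + (-130503 + (-77308 - 1*(-188))) = 7 + (-130503 + (-77308 + 188)) = 7 + (-130503 - 77120) = 7 - 207623 = -207616)
A + 306736 = -207616 + 306736 = 99120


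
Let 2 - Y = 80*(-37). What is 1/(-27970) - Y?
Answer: -82847141/27970 ≈ -2962.0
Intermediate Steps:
Y = 2962 (Y = 2 - 80*(-37) = 2 - 1*(-2960) = 2 + 2960 = 2962)
1/(-27970) - Y = 1/(-27970) - 1*2962 = -1/27970 - 2962 = -82847141/27970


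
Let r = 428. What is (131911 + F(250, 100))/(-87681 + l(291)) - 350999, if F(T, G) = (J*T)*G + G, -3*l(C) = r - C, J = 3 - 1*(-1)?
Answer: -92376612853/263180 ≈ -3.5100e+5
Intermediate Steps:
J = 4 (J = 3 + 1 = 4)
l(C) = -428/3 + C/3 (l(C) = -(428 - C)/3 = -428/3 + C/3)
F(T, G) = G + 4*G*T (F(T, G) = (4*T)*G + G = 4*G*T + G = G + 4*G*T)
(131911 + F(250, 100))/(-87681 + l(291)) - 350999 = (131911 + 100*(1 + 4*250))/(-87681 + (-428/3 + (⅓)*291)) - 350999 = (131911 + 100*(1 + 1000))/(-87681 + (-428/3 + 97)) - 350999 = (131911 + 100*1001)/(-87681 - 137/3) - 350999 = (131911 + 100100)/(-263180/3) - 350999 = 232011*(-3/263180) - 350999 = -696033/263180 - 350999 = -92376612853/263180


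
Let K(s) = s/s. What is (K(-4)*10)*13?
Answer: 130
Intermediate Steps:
K(s) = 1
(K(-4)*10)*13 = (1*10)*13 = 10*13 = 130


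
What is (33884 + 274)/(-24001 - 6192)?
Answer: -34158/30193 ≈ -1.1313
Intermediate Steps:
(33884 + 274)/(-24001 - 6192) = 34158/(-30193) = 34158*(-1/30193) = -34158/30193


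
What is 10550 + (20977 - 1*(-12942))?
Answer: 44469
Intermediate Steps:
10550 + (20977 - 1*(-12942)) = 10550 + (20977 + 12942) = 10550 + 33919 = 44469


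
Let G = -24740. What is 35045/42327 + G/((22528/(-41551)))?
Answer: 10877937333185/238385664 ≈ 45632.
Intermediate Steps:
35045/42327 + G/((22528/(-41551))) = 35045/42327 - 24740/(22528/(-41551)) = 35045*(1/42327) - 24740/(22528*(-1/41551)) = 35045/42327 - 24740/(-22528/41551) = 35045/42327 - 24740*(-41551/22528) = 35045/42327 + 256992935/5632 = 10877937333185/238385664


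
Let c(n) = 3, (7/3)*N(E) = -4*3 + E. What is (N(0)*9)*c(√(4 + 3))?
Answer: -972/7 ≈ -138.86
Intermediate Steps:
N(E) = -36/7 + 3*E/7 (N(E) = 3*(-4*3 + E)/7 = 3*(-12 + E)/7 = -36/7 + 3*E/7)
(N(0)*9)*c(√(4 + 3)) = ((-36/7 + (3/7)*0)*9)*3 = ((-36/7 + 0)*9)*3 = -36/7*9*3 = -324/7*3 = -972/7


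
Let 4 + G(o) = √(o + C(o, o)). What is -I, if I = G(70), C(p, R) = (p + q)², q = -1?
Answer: 4 - √4831 ≈ -65.505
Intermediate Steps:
C(p, R) = (-1 + p)² (C(p, R) = (p - 1)² = (-1 + p)²)
G(o) = -4 + √(o + (-1 + o)²)
I = -4 + √4831 (I = -4 + √(70 + (-1 + 70)²) = -4 + √(70 + 69²) = -4 + √(70 + 4761) = -4 + √4831 ≈ 65.505)
-I = -(-4 + √4831) = 4 - √4831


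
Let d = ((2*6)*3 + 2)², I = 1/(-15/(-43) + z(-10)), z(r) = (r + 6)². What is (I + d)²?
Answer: 1030580280625/494209 ≈ 2.0853e+6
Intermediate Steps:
z(r) = (6 + r)²
I = 43/703 (I = 1/(-15/(-43) + (6 - 10)²) = 1/(-15*(-1/43) + (-4)²) = 1/(15/43 + 16) = 1/(703/43) = 43/703 ≈ 0.061166)
d = 1444 (d = (12*3 + 2)² = (36 + 2)² = 38² = 1444)
(I + d)² = (43/703 + 1444)² = (1015175/703)² = 1030580280625/494209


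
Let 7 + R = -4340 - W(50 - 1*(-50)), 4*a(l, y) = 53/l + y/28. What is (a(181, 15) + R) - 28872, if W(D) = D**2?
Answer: -876131369/20272 ≈ -43219.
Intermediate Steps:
a(l, y) = y/112 + 53/(4*l) (a(l, y) = (53/l + y/28)/4 = y/112 + 53/(4*l))
R = -14347 (R = -7 + (-4340 - (50 - 1*(-50))**2) = -7 + (-4340 - (50 + 50)**2) = -7 + (-4340 - 1*100**2) = -7 + (-4340 - 1*10000) = -7 + (-4340 - 10000) = -7 - 14340 = -14347)
(a(181, 15) + R) - 28872 = ((1/112)*(1484 + 181*15)/181 - 14347) - 28872 = ((1/112)*(1/181)*(1484 + 2715) - 14347) - 28872 = ((1/112)*(1/181)*4199 - 14347) - 28872 = (4199/20272 - 14347) - 28872 = -290838185/20272 - 28872 = -876131369/20272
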